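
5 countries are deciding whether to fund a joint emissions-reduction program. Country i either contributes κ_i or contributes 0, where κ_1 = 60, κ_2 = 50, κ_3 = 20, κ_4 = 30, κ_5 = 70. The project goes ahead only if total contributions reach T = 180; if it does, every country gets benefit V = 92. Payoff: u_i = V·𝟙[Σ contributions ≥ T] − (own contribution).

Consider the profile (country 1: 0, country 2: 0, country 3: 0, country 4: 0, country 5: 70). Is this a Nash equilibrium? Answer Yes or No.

No

Total = 70 < 180: not provided.
Country 1 (pledges 0, payoff 0): pledging 60 → total 130, payoff -60. No gain.
Country 2 (pledges 0, payoff 0): pledging 50 → total 120, payoff -50. No gain.
Country 3 (pledges 0, payoff 0): pledging 20 → total 90, payoff -20. No gain.
Country 4 (pledges 0, payoff 0): pledging 30 → total 100, payoff -30. No gain.
Country 5 (pledges 70, payoff -70): dropping to 0 → total 0, payoff 0. Profitable deviation.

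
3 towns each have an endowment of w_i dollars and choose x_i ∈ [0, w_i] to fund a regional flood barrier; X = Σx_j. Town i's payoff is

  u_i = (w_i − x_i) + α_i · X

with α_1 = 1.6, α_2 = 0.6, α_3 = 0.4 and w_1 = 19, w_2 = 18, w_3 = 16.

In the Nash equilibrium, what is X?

19

∂u_i/∂x_i = α_i − 1, so town i contributes w_i if α_i > 1, else 0.
α_i > 1 for i ∈ {1}; NE contributions (19, 0, 0), X = 19.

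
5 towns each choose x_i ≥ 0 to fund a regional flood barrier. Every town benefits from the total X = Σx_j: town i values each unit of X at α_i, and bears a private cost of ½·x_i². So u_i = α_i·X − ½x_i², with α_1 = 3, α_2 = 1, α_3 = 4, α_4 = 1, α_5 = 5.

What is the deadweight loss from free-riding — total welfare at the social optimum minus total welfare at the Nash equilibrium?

320

Town i's FOC: ∂u_i/∂x_i = α_i − x_i = 0, so x_i* = α_i.
NE contributions = (3, 1, 4, 1, 5); X = 14.
W^NE = (Σα)·X − ½Σα_i² = 14² − ½·52 = 170.
Planner sets x_i = Σα_j = 14 for every i, so X^SO = 5·14 = 70.
W^SO = (Σα)·X^SO − ½·5·(Σα)² = (5/2)·14² = 490.
Deadweight loss = W^SO − W^NE = 320.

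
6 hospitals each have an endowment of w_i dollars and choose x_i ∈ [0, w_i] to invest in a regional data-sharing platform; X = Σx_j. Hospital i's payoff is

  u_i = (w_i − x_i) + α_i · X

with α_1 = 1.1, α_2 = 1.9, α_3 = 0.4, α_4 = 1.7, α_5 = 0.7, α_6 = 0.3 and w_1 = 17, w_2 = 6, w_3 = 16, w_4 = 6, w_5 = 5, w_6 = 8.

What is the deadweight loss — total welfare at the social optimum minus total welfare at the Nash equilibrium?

∂u_i/∂x_i = α_i − 1, so hospital i contributes w_i if α_i > 1, else 0.
α_i > 1 for i ∈ {1, 2, 4}; NE contributions (17, 6, 0, 6, 0, 0), X = 29.
W^NE = Σw_i − X^NE + (Σα_i)·X^NE = 58 + 5.1·29 = 205.9.
Planner: ∂(Σu_j)/∂x_i = Σα_j − 1 = 5.1 > 0, so everyone contributes w_i; X^SO = 58, W^SO = 58 + 5.1·58 = 353.8.
Deadweight loss = 147.9.

147.9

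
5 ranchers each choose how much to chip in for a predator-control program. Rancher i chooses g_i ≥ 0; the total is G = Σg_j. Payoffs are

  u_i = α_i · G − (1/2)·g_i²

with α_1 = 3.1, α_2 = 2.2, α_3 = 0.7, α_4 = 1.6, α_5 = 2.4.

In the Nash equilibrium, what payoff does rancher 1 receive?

Rancher i's FOC: ∂u_i/∂g_i = α_i − g_i = 0, so g_i* = α_i.
NE contributions = (3.1, 2.2, 0.7, 1.6, 2.4); G = 10.
u_1 = α_1·G − ½·(g_1)² = 3.1·10 − ½·3.1² = 26.195.

26.195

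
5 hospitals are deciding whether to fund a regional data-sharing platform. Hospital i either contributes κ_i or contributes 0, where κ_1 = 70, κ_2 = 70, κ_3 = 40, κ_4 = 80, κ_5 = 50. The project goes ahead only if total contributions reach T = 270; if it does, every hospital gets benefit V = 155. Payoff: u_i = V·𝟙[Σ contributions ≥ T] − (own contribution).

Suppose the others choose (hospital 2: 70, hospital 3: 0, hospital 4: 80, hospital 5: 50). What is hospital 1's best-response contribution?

70

Others' total = 200. Contributing 70 brings total to 270 ≥ 270: gain V − κ_1 = 85.
Best response: 70.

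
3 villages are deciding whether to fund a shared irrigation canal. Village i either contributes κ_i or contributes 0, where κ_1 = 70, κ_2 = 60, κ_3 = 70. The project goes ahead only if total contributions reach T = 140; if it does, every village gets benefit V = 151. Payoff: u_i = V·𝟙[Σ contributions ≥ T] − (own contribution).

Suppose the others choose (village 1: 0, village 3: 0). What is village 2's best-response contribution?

0

Others' total = 0. Even contributing 60 gives 60 < 140: no benefit either way.
Best response: 0.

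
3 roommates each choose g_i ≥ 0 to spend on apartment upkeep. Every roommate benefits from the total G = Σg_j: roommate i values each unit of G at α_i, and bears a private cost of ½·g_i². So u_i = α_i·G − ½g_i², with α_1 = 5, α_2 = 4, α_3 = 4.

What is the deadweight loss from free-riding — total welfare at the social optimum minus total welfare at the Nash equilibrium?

Roommate i's FOC: ∂u_i/∂g_i = α_i − g_i = 0, so g_i* = α_i.
NE contributions = (5, 4, 4); G = 13.
W^NE = (Σα)·G − ½Σα_i² = 13² − ½·57 = 140.5.
Planner sets g_i = Σα_j = 13 for every i, so G^SO = 3·13 = 39.
W^SO = (Σα)·G^SO − ½·3·(Σα)² = (3/2)·13² = 253.5.
Deadweight loss = W^SO − W^NE = 113.

113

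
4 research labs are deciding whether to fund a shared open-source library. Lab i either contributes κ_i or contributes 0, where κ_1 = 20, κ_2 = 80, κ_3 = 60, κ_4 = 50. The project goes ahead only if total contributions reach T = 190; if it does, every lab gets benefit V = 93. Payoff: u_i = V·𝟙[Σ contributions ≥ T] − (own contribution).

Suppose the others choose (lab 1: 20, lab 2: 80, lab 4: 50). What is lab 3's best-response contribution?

Others' total = 150. Contributing 60 brings total to 210 ≥ 190: gain V − κ_3 = 33.
Best response: 60.

60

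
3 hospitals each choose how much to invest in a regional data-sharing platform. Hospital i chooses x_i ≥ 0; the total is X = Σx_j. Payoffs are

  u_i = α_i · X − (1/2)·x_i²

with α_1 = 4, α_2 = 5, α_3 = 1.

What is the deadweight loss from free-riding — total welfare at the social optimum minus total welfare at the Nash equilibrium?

Hospital i's FOC: ∂u_i/∂x_i = α_i − x_i = 0, so x_i* = α_i.
NE contributions = (4, 5, 1); X = 10.
W^NE = (Σα)·X − ½Σα_i² = 10² − ½·42 = 79.
Planner sets x_i = Σα_j = 10 for every i, so X^SO = 3·10 = 30.
W^SO = (Σα)·X^SO − ½·3·(Σα)² = (3/2)·10² = 150.
Deadweight loss = W^SO − W^NE = 71.

71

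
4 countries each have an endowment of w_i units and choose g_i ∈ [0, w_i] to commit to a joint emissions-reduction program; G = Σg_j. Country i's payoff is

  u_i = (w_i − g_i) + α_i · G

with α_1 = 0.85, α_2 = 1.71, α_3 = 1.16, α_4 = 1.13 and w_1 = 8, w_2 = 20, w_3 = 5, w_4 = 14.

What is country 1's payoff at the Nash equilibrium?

41.15

∂u_i/∂g_i = α_i − 1, so country i contributes w_i if α_i > 1, else 0.
α_i > 1 for i ∈ {2, 3, 4}; NE contributions (0, 20, 5, 14), G = 39.
u_1 = (8 − 0) + 0.85·39 = 41.15.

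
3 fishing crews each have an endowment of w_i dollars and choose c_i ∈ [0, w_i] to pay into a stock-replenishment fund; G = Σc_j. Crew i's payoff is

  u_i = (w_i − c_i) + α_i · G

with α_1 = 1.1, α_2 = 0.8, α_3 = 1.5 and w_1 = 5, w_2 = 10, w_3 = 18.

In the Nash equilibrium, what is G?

∂u_i/∂c_i = α_i − 1, so crew i contributes w_i if α_i > 1, else 0.
α_i > 1 for i ∈ {1, 3}; NE contributions (5, 0, 18), G = 23.

23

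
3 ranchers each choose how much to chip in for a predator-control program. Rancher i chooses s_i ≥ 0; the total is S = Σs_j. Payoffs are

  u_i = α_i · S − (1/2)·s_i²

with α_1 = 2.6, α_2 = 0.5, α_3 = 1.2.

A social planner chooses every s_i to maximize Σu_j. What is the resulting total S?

Planner FOC: ∂(Σu_j)/∂s_i = (Σα_j) − s_i = 0, so s_i^SO = Σα_j = 4.3 for every i; S^SO = 12.9.

12.9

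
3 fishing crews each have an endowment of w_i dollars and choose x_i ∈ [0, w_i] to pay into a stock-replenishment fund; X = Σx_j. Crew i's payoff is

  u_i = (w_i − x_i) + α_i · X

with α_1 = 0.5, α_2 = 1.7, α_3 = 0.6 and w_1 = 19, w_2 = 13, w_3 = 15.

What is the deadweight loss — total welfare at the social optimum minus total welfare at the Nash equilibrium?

61.2

∂u_i/∂x_i = α_i − 1, so crew i contributes w_i if α_i > 1, else 0.
α_i > 1 for i ∈ {2}; NE contributions (0, 13, 0), X = 13.
W^NE = Σw_i − X^NE + (Σα_i)·X^NE = 47 + 1.8·13 = 70.4.
Planner: ∂(Σu_j)/∂x_i = Σα_j − 1 = 1.8 > 0, so everyone contributes w_i; X^SO = 47, W^SO = 47 + 1.8·47 = 131.6.
Deadweight loss = 61.2.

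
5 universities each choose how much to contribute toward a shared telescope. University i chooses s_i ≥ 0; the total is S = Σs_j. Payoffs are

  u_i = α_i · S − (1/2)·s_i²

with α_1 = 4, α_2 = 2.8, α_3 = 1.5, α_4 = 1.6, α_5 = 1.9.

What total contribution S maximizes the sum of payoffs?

59

Planner FOC: ∂(Σu_j)/∂s_i = (Σα_j) − s_i = 0, so s_i^SO = Σα_j = 11.8 for every i; S^SO = 59.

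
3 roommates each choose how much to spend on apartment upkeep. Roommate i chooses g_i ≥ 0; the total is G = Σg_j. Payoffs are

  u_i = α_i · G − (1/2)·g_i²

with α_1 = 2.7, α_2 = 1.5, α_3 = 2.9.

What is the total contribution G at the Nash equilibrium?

Roommate i's FOC: ∂u_i/∂g_i = α_i − g_i = 0, so g_i* = α_i.
NE contributions = (2.7, 1.5, 2.9); G = 7.1.

7.1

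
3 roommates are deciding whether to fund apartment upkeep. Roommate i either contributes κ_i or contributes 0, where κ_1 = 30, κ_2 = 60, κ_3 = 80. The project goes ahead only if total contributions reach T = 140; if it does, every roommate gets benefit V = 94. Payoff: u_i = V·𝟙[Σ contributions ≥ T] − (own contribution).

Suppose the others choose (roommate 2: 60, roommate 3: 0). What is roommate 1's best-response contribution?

0

Others' total = 60. Even contributing 30 gives 90 < 140: no benefit either way.
Best response: 0.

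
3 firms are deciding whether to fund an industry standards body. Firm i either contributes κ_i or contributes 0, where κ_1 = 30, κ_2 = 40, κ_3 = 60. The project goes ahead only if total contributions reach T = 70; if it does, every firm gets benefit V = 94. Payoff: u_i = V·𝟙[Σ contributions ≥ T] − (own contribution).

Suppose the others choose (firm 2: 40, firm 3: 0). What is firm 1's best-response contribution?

30

Others' total = 40. Contributing 30 brings total to 70 ≥ 70: gain V − κ_1 = 64.
Best response: 30.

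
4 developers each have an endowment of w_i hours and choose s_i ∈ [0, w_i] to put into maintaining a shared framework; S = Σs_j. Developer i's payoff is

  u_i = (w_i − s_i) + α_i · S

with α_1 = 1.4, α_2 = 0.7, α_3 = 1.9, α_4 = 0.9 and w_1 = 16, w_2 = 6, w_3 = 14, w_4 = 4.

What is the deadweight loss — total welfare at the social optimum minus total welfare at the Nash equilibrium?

∂u_i/∂s_i = α_i − 1, so developer i contributes w_i if α_i > 1, else 0.
α_i > 1 for i ∈ {1, 3}; NE contributions (16, 0, 14, 0), S = 30.
W^NE = Σw_i − S^NE + (Σα_i)·S^NE = 40 + 3.9·30 = 157.
Planner: ∂(Σu_j)/∂s_i = Σα_j − 1 = 3.9 > 0, so everyone contributes w_i; S^SO = 40, W^SO = 40 + 3.9·40 = 196.
Deadweight loss = 39.

39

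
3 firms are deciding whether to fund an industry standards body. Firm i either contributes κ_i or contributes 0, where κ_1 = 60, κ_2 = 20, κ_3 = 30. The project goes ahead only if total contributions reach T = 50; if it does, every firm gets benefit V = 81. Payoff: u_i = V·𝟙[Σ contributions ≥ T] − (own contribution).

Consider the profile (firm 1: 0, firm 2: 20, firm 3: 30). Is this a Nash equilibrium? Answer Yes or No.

Total = 50 ≥ 50: provided.
Firm 1 (pledges 0, payoff 81): pledging 60 → total 110, payoff 21. No gain.
Firm 2 (pledges 20, payoff 61): dropping to 0 → total 30, payoff 0. No gain.
Firm 3 (pledges 30, payoff 51): dropping to 0 → total 20, payoff 0. No gain.

Yes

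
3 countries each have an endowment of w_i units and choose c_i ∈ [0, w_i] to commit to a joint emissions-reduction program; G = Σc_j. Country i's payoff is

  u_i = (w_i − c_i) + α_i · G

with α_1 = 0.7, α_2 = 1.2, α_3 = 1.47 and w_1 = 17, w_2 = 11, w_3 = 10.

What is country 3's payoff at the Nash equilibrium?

∂u_i/∂c_i = α_i − 1, so country i contributes w_i if α_i > 1, else 0.
α_i > 1 for i ∈ {2, 3}; NE contributions (0, 11, 10), G = 21.
u_3 = (10 − 10) + 1.47·21 = 30.87.

30.87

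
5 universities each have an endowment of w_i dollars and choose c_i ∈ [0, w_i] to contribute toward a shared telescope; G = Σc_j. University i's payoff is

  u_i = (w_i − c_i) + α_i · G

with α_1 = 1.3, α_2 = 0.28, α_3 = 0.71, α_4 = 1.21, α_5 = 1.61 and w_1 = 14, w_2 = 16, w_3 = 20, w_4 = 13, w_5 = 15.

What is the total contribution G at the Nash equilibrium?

∂u_i/∂c_i = α_i − 1, so university i contributes w_i if α_i > 1, else 0.
α_i > 1 for i ∈ {1, 4, 5}; NE contributions (14, 0, 0, 13, 15), G = 42.

42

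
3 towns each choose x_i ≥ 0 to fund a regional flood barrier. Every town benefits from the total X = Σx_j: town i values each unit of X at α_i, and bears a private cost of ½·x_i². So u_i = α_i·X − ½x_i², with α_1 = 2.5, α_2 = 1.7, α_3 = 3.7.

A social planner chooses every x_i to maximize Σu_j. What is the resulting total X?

Planner FOC: ∂(Σu_j)/∂x_i = (Σα_j) − x_i = 0, so x_i^SO = Σα_j = 7.9 for every i; X^SO = 23.7.

23.7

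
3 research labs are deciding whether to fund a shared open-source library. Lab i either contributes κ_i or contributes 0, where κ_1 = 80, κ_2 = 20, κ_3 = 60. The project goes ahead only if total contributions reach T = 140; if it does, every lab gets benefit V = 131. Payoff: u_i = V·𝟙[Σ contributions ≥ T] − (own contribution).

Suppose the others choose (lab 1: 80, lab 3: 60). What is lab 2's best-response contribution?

0

Others' total = 140 ≥ 140; contributing adds cost 20 for no extra benefit.
Best response: 0.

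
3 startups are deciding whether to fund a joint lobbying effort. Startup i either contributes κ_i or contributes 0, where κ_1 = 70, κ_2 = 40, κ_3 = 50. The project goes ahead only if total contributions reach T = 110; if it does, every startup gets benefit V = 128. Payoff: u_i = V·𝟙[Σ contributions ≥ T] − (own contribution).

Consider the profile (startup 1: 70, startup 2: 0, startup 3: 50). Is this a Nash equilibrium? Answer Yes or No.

Total = 120 ≥ 110: provided.
Startup 1 (pledges 70, payoff 58): dropping to 0 → total 50, payoff 0. No gain.
Startup 2 (pledges 0, payoff 128): pledging 40 → total 160, payoff 88. No gain.
Startup 3 (pledges 50, payoff 78): dropping to 0 → total 70, payoff 0. No gain.

Yes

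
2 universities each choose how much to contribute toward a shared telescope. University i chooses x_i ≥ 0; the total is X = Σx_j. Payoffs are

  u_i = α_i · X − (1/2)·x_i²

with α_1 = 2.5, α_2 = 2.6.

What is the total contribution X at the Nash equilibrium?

5.1

University i's FOC: ∂u_i/∂x_i = α_i − x_i = 0, so x_i* = α_i.
NE contributions = (2.5, 2.6); X = 5.1.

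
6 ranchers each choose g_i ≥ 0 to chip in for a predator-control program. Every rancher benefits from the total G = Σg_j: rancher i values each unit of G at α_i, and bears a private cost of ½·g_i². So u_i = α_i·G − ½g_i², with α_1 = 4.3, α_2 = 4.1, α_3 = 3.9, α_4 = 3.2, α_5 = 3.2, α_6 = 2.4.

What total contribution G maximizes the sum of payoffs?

Planner FOC: ∂(Σu_j)/∂g_i = (Σα_j) − g_i = 0, so g_i^SO = Σα_j = 21.1 for every i; G^SO = 126.6.

126.6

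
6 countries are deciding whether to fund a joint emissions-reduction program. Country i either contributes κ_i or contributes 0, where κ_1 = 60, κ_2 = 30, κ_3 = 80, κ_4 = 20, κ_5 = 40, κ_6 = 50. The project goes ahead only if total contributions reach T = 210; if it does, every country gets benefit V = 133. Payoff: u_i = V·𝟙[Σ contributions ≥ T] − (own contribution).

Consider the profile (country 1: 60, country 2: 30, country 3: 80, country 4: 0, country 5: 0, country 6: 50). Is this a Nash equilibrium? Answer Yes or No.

Total = 220 ≥ 210: provided.
Country 1 (pledges 60, payoff 73): dropping to 0 → total 160, payoff 0. No gain.
Country 2 (pledges 30, payoff 103): dropping to 0 → total 190, payoff 0. No gain.
Country 3 (pledges 80, payoff 53): dropping to 0 → total 140, payoff 0. No gain.
Country 4 (pledges 0, payoff 133): pledging 20 → total 240, payoff 113. No gain.
Country 5 (pledges 0, payoff 133): pledging 40 → total 260, payoff 93. No gain.
Country 6 (pledges 50, payoff 83): dropping to 0 → total 170, payoff 0. No gain.

Yes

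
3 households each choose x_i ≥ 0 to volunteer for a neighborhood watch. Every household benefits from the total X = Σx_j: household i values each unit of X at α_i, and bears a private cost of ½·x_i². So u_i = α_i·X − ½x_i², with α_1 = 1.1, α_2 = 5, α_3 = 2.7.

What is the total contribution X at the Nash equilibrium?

Household i's FOC: ∂u_i/∂x_i = α_i − x_i = 0, so x_i* = α_i.
NE contributions = (1.1, 5, 2.7); X = 8.8.

8.8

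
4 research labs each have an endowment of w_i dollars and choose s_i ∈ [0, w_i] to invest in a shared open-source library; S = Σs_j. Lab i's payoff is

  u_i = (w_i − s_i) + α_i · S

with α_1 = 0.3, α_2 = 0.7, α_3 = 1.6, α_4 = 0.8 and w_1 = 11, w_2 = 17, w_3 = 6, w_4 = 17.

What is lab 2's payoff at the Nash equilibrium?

21.2

∂u_i/∂s_i = α_i − 1, so lab i contributes w_i if α_i > 1, else 0.
α_i > 1 for i ∈ {3}; NE contributions (0, 0, 6, 0), S = 6.
u_2 = (17 − 0) + 0.7·6 = 21.2.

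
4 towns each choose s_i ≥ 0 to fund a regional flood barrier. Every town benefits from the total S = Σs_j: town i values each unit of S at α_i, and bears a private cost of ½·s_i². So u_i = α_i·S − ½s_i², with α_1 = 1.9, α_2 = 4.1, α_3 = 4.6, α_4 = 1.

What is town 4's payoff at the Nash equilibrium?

Town i's FOC: ∂u_i/∂s_i = α_i − s_i = 0, so s_i* = α_i.
NE contributions = (1.9, 4.1, 4.6, 1); S = 11.6.
u_4 = α_4·S − ½·(s_4)² = 1·11.6 − ½·1² = 11.1.

11.1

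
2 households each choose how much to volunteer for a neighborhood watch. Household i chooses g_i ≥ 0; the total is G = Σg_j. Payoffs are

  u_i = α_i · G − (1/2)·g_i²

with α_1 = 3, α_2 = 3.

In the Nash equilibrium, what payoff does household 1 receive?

Household i's FOC: ∂u_i/∂g_i = α_i − g_i = 0, so g_i* = α_i.
NE contributions = (3, 3); G = 6.
u_1 = α_1·G − ½·(g_1)² = 3·6 − ½·3² = 13.5.

13.5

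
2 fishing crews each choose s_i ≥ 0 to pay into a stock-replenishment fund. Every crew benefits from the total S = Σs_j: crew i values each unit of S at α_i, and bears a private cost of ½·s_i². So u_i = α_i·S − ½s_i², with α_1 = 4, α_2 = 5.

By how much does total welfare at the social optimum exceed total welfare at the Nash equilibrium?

Crew i's FOC: ∂u_i/∂s_i = α_i − s_i = 0, so s_i* = α_i.
NE contributions = (4, 5); S = 9.
W^NE = (Σα)·S − ½Σα_i² = 9² − ½·41 = 60.5.
Planner sets s_i = Σα_j = 9 for every i, so S^SO = 2·9 = 18.
W^SO = (Σα)·S^SO − ½·2·(Σα)² = (2/2)·9² = 81.
Deadweight loss = W^SO − W^NE = 20.5.

20.5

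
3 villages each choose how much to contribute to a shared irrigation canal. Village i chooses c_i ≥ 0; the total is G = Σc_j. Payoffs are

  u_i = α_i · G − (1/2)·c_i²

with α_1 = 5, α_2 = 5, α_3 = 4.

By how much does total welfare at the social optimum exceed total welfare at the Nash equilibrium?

Village i's FOC: ∂u_i/∂c_i = α_i − c_i = 0, so c_i* = α_i.
NE contributions = (5, 5, 4); G = 14.
W^NE = (Σα)·G − ½Σα_i² = 14² − ½·66 = 163.
Planner sets c_i = Σα_j = 14 for every i, so G^SO = 3·14 = 42.
W^SO = (Σα)·G^SO − ½·3·(Σα)² = (3/2)·14² = 294.
Deadweight loss = W^SO − W^NE = 131.

131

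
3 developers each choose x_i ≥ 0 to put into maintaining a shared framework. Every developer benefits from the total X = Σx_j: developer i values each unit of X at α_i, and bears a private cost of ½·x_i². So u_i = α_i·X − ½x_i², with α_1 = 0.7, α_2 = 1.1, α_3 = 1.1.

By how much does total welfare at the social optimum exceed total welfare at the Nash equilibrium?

Developer i's FOC: ∂u_i/∂x_i = α_i − x_i = 0, so x_i* = α_i.
NE contributions = (0.7, 1.1, 1.1); X = 2.9.
W^NE = (Σα)·X − ½Σα_i² = 2.9² − ½·2.91 = 6.955.
Planner sets x_i = Σα_j = 2.9 for every i, so X^SO = 3·2.9 = 8.7.
W^SO = (Σα)·X^SO − ½·3·(Σα)² = (3/2)·2.9² = 12.615.
Deadweight loss = W^SO − W^NE = 5.66.

5.66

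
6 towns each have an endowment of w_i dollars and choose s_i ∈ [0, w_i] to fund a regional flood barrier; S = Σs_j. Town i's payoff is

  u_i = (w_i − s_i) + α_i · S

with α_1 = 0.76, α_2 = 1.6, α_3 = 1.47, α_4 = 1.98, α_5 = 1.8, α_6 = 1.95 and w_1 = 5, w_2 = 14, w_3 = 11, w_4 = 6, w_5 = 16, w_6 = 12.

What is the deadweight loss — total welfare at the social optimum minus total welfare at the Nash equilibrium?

42.8

∂u_i/∂s_i = α_i − 1, so town i contributes w_i if α_i > 1, else 0.
α_i > 1 for i ∈ {2, 3, 4, 5, 6}; NE contributions (0, 14, 11, 6, 16, 12), S = 59.
W^NE = Σw_i − S^NE + (Σα_i)·S^NE = 64 + 8.56·59 = 569.04.
Planner: ∂(Σu_j)/∂s_i = Σα_j − 1 = 8.56 > 0, so everyone contributes w_i; S^SO = 64, W^SO = 64 + 8.56·64 = 611.84.
Deadweight loss = 42.8.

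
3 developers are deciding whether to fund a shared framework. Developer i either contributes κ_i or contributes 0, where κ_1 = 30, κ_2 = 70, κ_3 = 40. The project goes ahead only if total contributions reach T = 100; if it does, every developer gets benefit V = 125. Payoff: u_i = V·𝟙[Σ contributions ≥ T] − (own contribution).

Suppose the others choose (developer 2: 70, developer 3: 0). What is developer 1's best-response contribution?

Others' total = 70. Contributing 30 brings total to 100 ≥ 100: gain V − κ_1 = 95.
Best response: 30.

30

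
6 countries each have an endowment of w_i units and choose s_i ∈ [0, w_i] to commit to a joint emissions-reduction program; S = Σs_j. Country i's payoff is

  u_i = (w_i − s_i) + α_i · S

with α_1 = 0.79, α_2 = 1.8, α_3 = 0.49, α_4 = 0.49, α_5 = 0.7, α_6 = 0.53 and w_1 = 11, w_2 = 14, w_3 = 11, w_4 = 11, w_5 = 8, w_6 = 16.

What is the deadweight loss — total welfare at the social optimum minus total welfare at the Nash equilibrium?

∂u_i/∂s_i = α_i − 1, so country i contributes w_i if α_i > 1, else 0.
α_i > 1 for i ∈ {2}; NE contributions (0, 14, 0, 0, 0, 0), S = 14.
W^NE = Σw_i − S^NE + (Σα_i)·S^NE = 71 + 3.8·14 = 124.2.
Planner: ∂(Σu_j)/∂s_i = Σα_j − 1 = 3.8 > 0, so everyone contributes w_i; S^SO = 71, W^SO = 71 + 3.8·71 = 340.8.
Deadweight loss = 216.6.

216.6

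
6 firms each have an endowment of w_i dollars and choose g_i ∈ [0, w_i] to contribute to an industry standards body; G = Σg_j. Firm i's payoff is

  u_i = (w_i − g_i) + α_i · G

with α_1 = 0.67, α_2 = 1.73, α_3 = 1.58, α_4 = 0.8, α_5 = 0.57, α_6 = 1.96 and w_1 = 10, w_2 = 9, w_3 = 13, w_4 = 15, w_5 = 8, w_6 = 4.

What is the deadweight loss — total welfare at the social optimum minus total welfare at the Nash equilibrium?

208.23

∂u_i/∂g_i = α_i − 1, so firm i contributes w_i if α_i > 1, else 0.
α_i > 1 for i ∈ {2, 3, 6}; NE contributions (0, 9, 13, 0, 0, 4), G = 26.
W^NE = Σw_i − G^NE + (Σα_i)·G^NE = 59 + 6.31·26 = 223.06.
Planner: ∂(Σu_j)/∂g_i = Σα_j − 1 = 6.31 > 0, so everyone contributes w_i; G^SO = 59, W^SO = 59 + 6.31·59 = 431.29.
Deadweight loss = 208.23.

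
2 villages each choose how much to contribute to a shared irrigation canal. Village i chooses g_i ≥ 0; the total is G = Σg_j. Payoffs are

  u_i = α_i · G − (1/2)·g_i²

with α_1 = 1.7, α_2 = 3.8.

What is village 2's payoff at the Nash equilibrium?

Village i's FOC: ∂u_i/∂g_i = α_i − g_i = 0, so g_i* = α_i.
NE contributions = (1.7, 3.8); G = 5.5.
u_2 = α_2·G − ½·(g_2)² = 3.8·5.5 − ½·3.8² = 13.68.

13.68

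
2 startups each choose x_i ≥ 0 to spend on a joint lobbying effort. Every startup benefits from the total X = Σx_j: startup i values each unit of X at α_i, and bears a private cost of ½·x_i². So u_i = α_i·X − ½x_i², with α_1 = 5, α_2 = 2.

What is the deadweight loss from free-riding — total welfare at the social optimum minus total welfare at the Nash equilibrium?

14.5

Startup i's FOC: ∂u_i/∂x_i = α_i − x_i = 0, so x_i* = α_i.
NE contributions = (5, 2); X = 7.
W^NE = (Σα)·X − ½Σα_i² = 7² − ½·29 = 34.5.
Planner sets x_i = Σα_j = 7 for every i, so X^SO = 2·7 = 14.
W^SO = (Σα)·X^SO − ½·2·(Σα)² = (2/2)·7² = 49.
Deadweight loss = W^SO − W^NE = 14.5.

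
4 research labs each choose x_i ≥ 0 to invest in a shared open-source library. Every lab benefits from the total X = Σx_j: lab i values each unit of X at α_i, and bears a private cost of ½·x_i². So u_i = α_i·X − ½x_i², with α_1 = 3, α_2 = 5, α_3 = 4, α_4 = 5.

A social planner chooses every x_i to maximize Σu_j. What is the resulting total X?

Planner FOC: ∂(Σu_j)/∂x_i = (Σα_j) − x_i = 0, so x_i^SO = Σα_j = 17 for every i; X^SO = 68.

68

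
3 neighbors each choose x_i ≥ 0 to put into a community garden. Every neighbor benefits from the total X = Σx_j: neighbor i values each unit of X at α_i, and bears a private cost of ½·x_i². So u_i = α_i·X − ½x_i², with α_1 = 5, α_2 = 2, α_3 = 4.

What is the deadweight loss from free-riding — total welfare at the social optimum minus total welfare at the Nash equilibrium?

83

Neighbor i's FOC: ∂u_i/∂x_i = α_i − x_i = 0, so x_i* = α_i.
NE contributions = (5, 2, 4); X = 11.
W^NE = (Σα)·X − ½Σα_i² = 11² − ½·45 = 98.5.
Planner sets x_i = Σα_j = 11 for every i, so X^SO = 3·11 = 33.
W^SO = (Σα)·X^SO − ½·3·(Σα)² = (3/2)·11² = 181.5.
Deadweight loss = W^SO − W^NE = 83.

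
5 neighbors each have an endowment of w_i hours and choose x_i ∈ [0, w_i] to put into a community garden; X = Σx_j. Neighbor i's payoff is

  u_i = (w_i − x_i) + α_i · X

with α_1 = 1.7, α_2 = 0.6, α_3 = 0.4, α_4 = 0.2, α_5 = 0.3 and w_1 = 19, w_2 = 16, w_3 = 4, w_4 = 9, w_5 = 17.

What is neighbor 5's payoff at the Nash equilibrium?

22.7

∂u_i/∂x_i = α_i − 1, so neighbor i contributes w_i if α_i > 1, else 0.
α_i > 1 for i ∈ {1}; NE contributions (19, 0, 0, 0, 0), X = 19.
u_5 = (17 − 0) + 0.3·19 = 22.7.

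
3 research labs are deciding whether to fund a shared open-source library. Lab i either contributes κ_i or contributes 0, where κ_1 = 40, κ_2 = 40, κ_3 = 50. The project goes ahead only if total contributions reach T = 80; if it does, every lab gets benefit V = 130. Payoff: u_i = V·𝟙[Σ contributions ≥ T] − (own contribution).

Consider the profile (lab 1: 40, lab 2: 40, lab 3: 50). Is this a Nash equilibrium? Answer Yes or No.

Total = 130 ≥ 80: provided.
Lab 1 (pledges 40, payoff 90): dropping to 0 → total 90, payoff 130. Profitable deviation.

No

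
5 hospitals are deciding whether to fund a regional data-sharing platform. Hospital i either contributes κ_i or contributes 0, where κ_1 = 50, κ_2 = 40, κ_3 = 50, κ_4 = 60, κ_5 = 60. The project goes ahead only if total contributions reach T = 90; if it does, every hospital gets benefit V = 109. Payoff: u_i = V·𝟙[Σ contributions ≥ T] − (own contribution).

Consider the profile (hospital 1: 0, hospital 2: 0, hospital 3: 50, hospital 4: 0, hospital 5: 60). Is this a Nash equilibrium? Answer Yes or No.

Yes

Total = 110 ≥ 90: provided.
Hospital 1 (pledges 0, payoff 109): pledging 50 → total 160, payoff 59. No gain.
Hospital 2 (pledges 0, payoff 109): pledging 40 → total 150, payoff 69. No gain.
Hospital 3 (pledges 50, payoff 59): dropping to 0 → total 60, payoff 0. No gain.
Hospital 4 (pledges 0, payoff 109): pledging 60 → total 170, payoff 49. No gain.
Hospital 5 (pledges 60, payoff 49): dropping to 0 → total 50, payoff 0. No gain.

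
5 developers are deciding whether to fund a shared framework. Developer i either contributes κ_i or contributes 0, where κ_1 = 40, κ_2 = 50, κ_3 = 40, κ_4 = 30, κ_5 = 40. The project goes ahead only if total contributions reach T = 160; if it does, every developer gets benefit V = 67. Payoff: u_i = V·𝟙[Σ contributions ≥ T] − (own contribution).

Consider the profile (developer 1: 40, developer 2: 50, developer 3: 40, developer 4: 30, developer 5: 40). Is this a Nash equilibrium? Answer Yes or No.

No

Total = 200 ≥ 160: provided.
Developer 1 (pledges 40, payoff 27): dropping to 0 → total 160, payoff 67. Profitable deviation.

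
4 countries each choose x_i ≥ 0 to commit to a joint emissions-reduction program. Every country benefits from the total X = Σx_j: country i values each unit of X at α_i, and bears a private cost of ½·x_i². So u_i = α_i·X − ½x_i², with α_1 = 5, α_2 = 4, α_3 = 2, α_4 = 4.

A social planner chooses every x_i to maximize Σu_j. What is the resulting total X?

Planner FOC: ∂(Σu_j)/∂x_i = (Σα_j) − x_i = 0, so x_i^SO = Σα_j = 15 for every i; X^SO = 60.

60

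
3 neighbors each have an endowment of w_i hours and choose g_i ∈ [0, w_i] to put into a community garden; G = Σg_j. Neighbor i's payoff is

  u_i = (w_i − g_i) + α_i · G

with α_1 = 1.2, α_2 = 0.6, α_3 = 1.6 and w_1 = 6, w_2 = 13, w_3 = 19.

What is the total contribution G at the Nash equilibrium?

∂u_i/∂g_i = α_i − 1, so neighbor i contributes w_i if α_i > 1, else 0.
α_i > 1 for i ∈ {1, 3}; NE contributions (6, 0, 19), G = 25.

25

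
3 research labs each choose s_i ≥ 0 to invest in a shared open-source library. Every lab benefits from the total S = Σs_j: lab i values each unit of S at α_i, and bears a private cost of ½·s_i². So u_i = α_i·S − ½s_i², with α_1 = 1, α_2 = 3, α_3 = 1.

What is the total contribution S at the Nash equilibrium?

Lab i's FOC: ∂u_i/∂s_i = α_i − s_i = 0, so s_i* = α_i.
NE contributions = (1, 3, 1); S = 5.

5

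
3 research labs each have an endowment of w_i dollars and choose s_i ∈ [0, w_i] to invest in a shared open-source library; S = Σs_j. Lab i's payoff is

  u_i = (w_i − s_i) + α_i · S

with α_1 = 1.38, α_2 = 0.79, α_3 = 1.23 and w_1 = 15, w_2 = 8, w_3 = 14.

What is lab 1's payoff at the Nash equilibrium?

40.02

∂u_i/∂s_i = α_i − 1, so lab i contributes w_i if α_i > 1, else 0.
α_i > 1 for i ∈ {1, 3}; NE contributions (15, 0, 14), S = 29.
u_1 = (15 − 15) + 1.38·29 = 40.02.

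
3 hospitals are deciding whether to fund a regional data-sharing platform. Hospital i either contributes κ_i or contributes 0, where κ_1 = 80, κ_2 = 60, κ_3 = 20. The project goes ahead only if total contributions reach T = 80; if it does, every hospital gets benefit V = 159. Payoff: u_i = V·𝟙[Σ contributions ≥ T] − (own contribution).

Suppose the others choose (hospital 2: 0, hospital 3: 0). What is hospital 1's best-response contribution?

Others' total = 0. Contributing 80 brings total to 80 ≥ 80: gain V − κ_1 = 79.
Best response: 80.

80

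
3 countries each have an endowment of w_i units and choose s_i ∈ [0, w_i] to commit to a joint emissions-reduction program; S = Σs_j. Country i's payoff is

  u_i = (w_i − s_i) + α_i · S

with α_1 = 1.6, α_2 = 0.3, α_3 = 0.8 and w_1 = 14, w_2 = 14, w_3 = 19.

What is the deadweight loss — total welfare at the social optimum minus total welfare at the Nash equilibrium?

∂u_i/∂s_i = α_i − 1, so country i contributes w_i if α_i > 1, else 0.
α_i > 1 for i ∈ {1}; NE contributions (14, 0, 0), S = 14.
W^NE = Σw_i − S^NE + (Σα_i)·S^NE = 47 + 1.7·14 = 70.8.
Planner: ∂(Σu_j)/∂s_i = Σα_j − 1 = 1.7 > 0, so everyone contributes w_i; S^SO = 47, W^SO = 47 + 1.7·47 = 126.9.
Deadweight loss = 56.1.

56.1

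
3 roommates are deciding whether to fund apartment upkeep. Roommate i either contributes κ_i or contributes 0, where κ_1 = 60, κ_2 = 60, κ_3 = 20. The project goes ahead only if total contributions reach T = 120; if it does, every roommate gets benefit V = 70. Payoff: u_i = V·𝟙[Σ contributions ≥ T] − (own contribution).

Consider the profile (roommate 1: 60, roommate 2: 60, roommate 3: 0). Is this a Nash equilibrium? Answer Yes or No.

Total = 120 ≥ 120: provided.
Roommate 1 (pledges 60, payoff 10): dropping to 0 → total 60, payoff 0. No gain.
Roommate 2 (pledges 60, payoff 10): dropping to 0 → total 60, payoff 0. No gain.
Roommate 3 (pledges 0, payoff 70): pledging 20 → total 140, payoff 50. No gain.

Yes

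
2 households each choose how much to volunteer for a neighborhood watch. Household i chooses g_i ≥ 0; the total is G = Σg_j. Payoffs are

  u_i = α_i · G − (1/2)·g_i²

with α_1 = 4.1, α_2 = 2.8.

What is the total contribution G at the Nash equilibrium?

6.9

Household i's FOC: ∂u_i/∂g_i = α_i − g_i = 0, so g_i* = α_i.
NE contributions = (4.1, 2.8); G = 6.9.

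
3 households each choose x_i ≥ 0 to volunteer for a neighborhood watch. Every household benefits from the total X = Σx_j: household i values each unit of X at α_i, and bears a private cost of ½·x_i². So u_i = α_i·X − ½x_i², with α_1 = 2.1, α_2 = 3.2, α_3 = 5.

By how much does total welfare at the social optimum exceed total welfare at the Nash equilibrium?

72.87

Household i's FOC: ∂u_i/∂x_i = α_i − x_i = 0, so x_i* = α_i.
NE contributions = (2.1, 3.2, 5); X = 10.3.
W^NE = (Σα)·X − ½Σα_i² = 10.3² − ½·39.65 = 86.265.
Planner sets x_i = Σα_j = 10.3 for every i, so X^SO = 3·10.3 = 30.9.
W^SO = (Σα)·X^SO − ½·3·(Σα)² = (3/2)·10.3² = 159.135.
Deadweight loss = W^SO − W^NE = 72.87.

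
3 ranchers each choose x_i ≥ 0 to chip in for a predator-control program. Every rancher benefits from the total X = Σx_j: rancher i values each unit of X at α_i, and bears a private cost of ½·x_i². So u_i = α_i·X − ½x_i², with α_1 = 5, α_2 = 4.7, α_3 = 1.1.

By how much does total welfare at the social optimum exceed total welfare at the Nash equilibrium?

Rancher i's FOC: ∂u_i/∂x_i = α_i − x_i = 0, so x_i* = α_i.
NE contributions = (5, 4.7, 1.1); X = 10.8.
W^NE = (Σα)·X − ½Σα_i² = 10.8² − ½·48.3 = 92.49.
Planner sets x_i = Σα_j = 10.8 for every i, so X^SO = 3·10.8 = 32.4.
W^SO = (Σα)·X^SO − ½·3·(Σα)² = (3/2)·10.8² = 174.96.
Deadweight loss = W^SO − W^NE = 82.47.

82.47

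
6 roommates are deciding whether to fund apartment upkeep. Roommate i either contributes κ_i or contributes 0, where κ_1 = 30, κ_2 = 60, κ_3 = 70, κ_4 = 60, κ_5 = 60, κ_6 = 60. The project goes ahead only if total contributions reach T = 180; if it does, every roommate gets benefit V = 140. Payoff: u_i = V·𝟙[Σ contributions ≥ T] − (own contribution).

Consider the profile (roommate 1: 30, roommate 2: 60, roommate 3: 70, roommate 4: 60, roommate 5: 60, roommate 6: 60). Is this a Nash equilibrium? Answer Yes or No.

No

Total = 340 ≥ 180: provided.
Roommate 1 (pledges 30, payoff 110): dropping to 0 → total 310, payoff 140. Profitable deviation.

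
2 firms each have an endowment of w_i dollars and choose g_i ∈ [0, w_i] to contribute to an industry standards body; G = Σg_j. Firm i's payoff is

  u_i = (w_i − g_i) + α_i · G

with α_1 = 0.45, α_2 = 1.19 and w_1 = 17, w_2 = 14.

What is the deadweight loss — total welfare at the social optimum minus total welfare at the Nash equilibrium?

∂u_i/∂g_i = α_i − 1, so firm i contributes w_i if α_i > 1, else 0.
α_i > 1 for i ∈ {2}; NE contributions (0, 14), G = 14.
W^NE = Σw_i − G^NE + (Σα_i)·G^NE = 31 + 0.64·14 = 39.96.
Planner: ∂(Σu_j)/∂g_i = Σα_j − 1 = 0.64 > 0, so everyone contributes w_i; G^SO = 31, W^SO = 31 + 0.64·31 = 50.84.
Deadweight loss = 10.88.

10.88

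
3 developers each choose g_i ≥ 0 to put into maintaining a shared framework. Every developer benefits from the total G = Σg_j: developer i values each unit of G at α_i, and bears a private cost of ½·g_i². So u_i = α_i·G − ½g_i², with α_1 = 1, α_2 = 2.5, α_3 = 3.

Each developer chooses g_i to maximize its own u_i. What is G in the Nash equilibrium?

Developer i's FOC: ∂u_i/∂g_i = α_i − g_i = 0, so g_i* = α_i.
NE contributions = (1, 2.5, 3); G = 6.5.

6.5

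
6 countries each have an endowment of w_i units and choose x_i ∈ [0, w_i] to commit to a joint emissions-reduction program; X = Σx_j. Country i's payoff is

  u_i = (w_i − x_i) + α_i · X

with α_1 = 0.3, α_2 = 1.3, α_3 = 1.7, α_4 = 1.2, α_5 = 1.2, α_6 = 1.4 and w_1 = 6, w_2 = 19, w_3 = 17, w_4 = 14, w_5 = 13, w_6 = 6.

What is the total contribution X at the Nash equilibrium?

∂u_i/∂x_i = α_i − 1, so country i contributes w_i if α_i > 1, else 0.
α_i > 1 for i ∈ {2, 3, 4, 5, 6}; NE contributions (0, 19, 17, 14, 13, 6), X = 69.

69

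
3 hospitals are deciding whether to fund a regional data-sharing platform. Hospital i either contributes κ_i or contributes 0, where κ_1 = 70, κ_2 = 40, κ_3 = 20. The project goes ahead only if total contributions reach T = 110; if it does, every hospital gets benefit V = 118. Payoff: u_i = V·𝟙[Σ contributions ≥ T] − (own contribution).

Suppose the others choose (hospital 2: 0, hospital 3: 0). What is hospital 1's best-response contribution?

0

Others' total = 0. Even contributing 70 gives 70 < 110: no benefit either way.
Best response: 0.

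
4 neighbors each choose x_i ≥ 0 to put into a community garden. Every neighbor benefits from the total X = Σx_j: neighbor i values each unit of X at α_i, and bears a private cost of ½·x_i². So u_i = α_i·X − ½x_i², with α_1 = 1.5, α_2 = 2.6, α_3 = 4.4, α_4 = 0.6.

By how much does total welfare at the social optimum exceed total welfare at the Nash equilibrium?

Neighbor i's FOC: ∂u_i/∂x_i = α_i − x_i = 0, so x_i* = α_i.
NE contributions = (1.5, 2.6, 4.4, 0.6); X = 9.1.
W^NE = (Σα)·X − ½Σα_i² = 9.1² − ½·28.73 = 68.445.
Planner sets x_i = Σα_j = 9.1 for every i, so X^SO = 4·9.1 = 36.4.
W^SO = (Σα)·X^SO − ½·4·(Σα)² = (4/2)·9.1² = 165.62.
Deadweight loss = W^SO − W^NE = 97.175.

97.175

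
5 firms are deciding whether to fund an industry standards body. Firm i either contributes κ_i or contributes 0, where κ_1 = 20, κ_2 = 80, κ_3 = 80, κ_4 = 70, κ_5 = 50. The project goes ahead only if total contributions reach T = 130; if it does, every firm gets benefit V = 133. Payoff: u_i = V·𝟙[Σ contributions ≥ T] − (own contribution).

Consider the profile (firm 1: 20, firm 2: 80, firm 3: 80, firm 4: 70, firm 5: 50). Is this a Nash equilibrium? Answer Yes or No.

Total = 300 ≥ 130: provided.
Firm 1 (pledges 20, payoff 113): dropping to 0 → total 280, payoff 133. Profitable deviation.

No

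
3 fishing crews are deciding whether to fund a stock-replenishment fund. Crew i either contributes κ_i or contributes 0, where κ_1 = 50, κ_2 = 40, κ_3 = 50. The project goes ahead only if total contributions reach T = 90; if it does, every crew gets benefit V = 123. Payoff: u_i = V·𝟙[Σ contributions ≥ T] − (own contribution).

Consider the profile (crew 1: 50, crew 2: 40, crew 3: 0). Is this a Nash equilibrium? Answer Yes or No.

Total = 90 ≥ 90: provided.
Crew 1 (pledges 50, payoff 73): dropping to 0 → total 40, payoff 0. No gain.
Crew 2 (pledges 40, payoff 83): dropping to 0 → total 50, payoff 0. No gain.
Crew 3 (pledges 0, payoff 123): pledging 50 → total 140, payoff 73. No gain.

Yes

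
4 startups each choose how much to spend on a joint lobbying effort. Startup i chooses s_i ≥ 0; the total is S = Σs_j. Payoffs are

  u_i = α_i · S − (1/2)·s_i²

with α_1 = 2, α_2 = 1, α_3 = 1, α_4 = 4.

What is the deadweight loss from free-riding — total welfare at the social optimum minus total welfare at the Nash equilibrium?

Startup i's FOC: ∂u_i/∂s_i = α_i − s_i = 0, so s_i* = α_i.
NE contributions = (2, 1, 1, 4); S = 8.
W^NE = (Σα)·S − ½Σα_i² = 8² − ½·22 = 53.
Planner sets s_i = Σα_j = 8 for every i, so S^SO = 4·8 = 32.
W^SO = (Σα)·S^SO − ½·4·(Σα)² = (4/2)·8² = 128.
Deadweight loss = W^SO − W^NE = 75.

75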